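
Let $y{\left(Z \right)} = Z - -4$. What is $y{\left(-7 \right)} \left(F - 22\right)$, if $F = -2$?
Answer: $72$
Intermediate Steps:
$y{\left(Z \right)} = 4 + Z$ ($y{\left(Z \right)} = Z + 4 = 4 + Z$)
$y{\left(-7 \right)} \left(F - 22\right) = \left(4 - 7\right) \left(-2 - 22\right) = \left(-3\right) \left(-24\right) = 72$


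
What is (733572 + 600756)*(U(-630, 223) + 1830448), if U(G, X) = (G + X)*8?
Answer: 2438073446976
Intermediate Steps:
U(G, X) = 8*G + 8*X
(733572 + 600756)*(U(-630, 223) + 1830448) = (733572 + 600756)*((8*(-630) + 8*223) + 1830448) = 1334328*((-5040 + 1784) + 1830448) = 1334328*(-3256 + 1830448) = 1334328*1827192 = 2438073446976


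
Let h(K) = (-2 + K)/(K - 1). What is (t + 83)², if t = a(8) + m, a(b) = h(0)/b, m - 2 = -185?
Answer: 159201/16 ≈ 9950.1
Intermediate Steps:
m = -183 (m = 2 - 185 = -183)
h(K) = (-2 + K)/(-1 + K)
a(b) = 2/b (a(b) = ((-2 + 0)/(-1 + 0))/b = (-2/(-1))/b = (-1*(-2))/b = 2/b)
t = -731/4 (t = 2/8 - 183 = 2*(⅛) - 183 = ¼ - 183 = -731/4 ≈ -182.75)
(t + 83)² = (-731/4 + 83)² = (-399/4)² = 159201/16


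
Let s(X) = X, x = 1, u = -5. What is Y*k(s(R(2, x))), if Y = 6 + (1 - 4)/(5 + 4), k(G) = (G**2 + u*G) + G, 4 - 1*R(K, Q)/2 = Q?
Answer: 68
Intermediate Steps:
R(K, Q) = 8 - 2*Q
k(G) = G**2 - 4*G (k(G) = (G**2 - 5*G) + G = G**2 - 4*G)
Y = 17/3 (Y = 6 - 3/9 = 6 - 3*1/9 = 6 - 1/3 = 17/3 ≈ 5.6667)
Y*k(s(R(2, x))) = 17*((8 - 2*1)*(-4 + (8 - 2*1)))/3 = 17*((8 - 2)*(-4 + (8 - 2)))/3 = 17*(6*(-4 + 6))/3 = 17*(6*2)/3 = (17/3)*12 = 68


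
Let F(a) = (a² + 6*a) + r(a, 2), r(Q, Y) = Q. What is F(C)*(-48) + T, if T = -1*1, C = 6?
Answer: -3745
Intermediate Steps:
T = -1
F(a) = a² + 7*a (F(a) = (a² + 6*a) + a = a² + 7*a)
F(C)*(-48) + T = (6*(7 + 6))*(-48) - 1 = (6*13)*(-48) - 1 = 78*(-48) - 1 = -3744 - 1 = -3745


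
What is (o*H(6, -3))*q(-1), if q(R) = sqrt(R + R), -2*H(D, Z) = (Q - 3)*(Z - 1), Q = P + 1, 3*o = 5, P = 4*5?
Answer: 60*I*sqrt(2) ≈ 84.853*I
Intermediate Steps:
P = 20
o = 5/3 (o = (1/3)*5 = 5/3 ≈ 1.6667)
Q = 21 (Q = 20 + 1 = 21)
H(D, Z) = 9 - 9*Z (H(D, Z) = -(21 - 3)*(Z - 1)/2 = -9*(-1 + Z) = -(-18 + 18*Z)/2 = 9 - 9*Z)
q(R) = sqrt(2)*sqrt(R) (q(R) = sqrt(2*R) = sqrt(2)*sqrt(R))
(o*H(6, -3))*q(-1) = (5*(9 - 9*(-3))/3)*(sqrt(2)*sqrt(-1)) = (5*(9 + 27)/3)*(sqrt(2)*I) = ((5/3)*36)*(I*sqrt(2)) = 60*(I*sqrt(2)) = 60*I*sqrt(2)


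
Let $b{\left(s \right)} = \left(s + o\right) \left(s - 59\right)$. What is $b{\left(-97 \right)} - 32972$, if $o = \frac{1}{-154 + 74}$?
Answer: $- \frac{356761}{20} \approx -17838.0$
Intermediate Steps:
$o = - \frac{1}{80}$ ($o = \frac{1}{-80} = - \frac{1}{80} \approx -0.0125$)
$b{\left(s \right)} = \left(-59 + s\right) \left(- \frac{1}{80} + s\right)$ ($b{\left(s \right)} = \left(s - \frac{1}{80}\right) \left(s - 59\right) = \left(- \frac{1}{80} + s\right) \left(-59 + s\right) = \left(-59 + s\right) \left(- \frac{1}{80} + s\right)$)
$b{\left(-97 \right)} - 32972 = \left(\frac{59}{80} + \left(-97\right)^{2} - - \frac{457937}{80}\right) - 32972 = \left(\frac{59}{80} + 9409 + \frac{457937}{80}\right) - 32972 = \frac{302679}{20} - 32972 = - \frac{356761}{20}$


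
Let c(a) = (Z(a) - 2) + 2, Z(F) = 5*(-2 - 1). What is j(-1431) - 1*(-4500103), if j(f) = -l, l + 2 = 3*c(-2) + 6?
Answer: 4500144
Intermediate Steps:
Z(F) = -15 (Z(F) = 5*(-3) = -15)
c(a) = -15 (c(a) = (-15 - 2) + 2 = -17 + 2 = -15)
l = -41 (l = -2 + (3*(-15) + 6) = -2 + (-45 + 6) = -2 - 39 = -41)
j(f) = 41 (j(f) = -1*(-41) = 41)
j(-1431) - 1*(-4500103) = 41 - 1*(-4500103) = 41 + 4500103 = 4500144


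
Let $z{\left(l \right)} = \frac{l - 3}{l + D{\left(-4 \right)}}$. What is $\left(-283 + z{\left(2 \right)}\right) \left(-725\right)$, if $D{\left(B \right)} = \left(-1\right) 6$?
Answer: $\frac{819975}{4} \approx 2.0499 \cdot 10^{5}$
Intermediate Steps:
$D{\left(B \right)} = -6$
$z{\left(l \right)} = \frac{-3 + l}{-6 + l}$ ($z{\left(l \right)} = \frac{l - 3}{l - 6} = \frac{-3 + l}{-6 + l}$)
$\left(-283 + z{\left(2 \right)}\right) \left(-725\right) = \left(-283 + \frac{-3 + 2}{-6 + 2}\right) \left(-725\right) = \left(-283 + \frac{1}{-4} \left(-1\right)\right) \left(-725\right) = \left(-283 - - \frac{1}{4}\right) \left(-725\right) = \left(-283 + \frac{1}{4}\right) \left(-725\right) = \left(- \frac{1131}{4}\right) \left(-725\right) = \frac{819975}{4}$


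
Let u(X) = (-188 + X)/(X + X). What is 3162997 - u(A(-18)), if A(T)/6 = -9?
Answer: 170801717/54 ≈ 3.1630e+6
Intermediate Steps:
A(T) = -54 (A(T) = 6*(-9) = -54)
u(X) = (-188 + X)/(2*X) (u(X) = (-188 + X)/((2*X)) = (-188 + X)*(1/(2*X)) = (-188 + X)/(2*X))
3162997 - u(A(-18)) = 3162997 - (-188 - 54)/(2*(-54)) = 3162997 - (-1)*(-242)/(2*54) = 3162997 - 1*121/54 = 3162997 - 121/54 = 170801717/54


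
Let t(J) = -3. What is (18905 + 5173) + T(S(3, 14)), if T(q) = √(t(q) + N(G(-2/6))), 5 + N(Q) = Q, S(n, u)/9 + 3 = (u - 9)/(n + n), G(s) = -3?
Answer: 24078 + I*√11 ≈ 24078.0 + 3.3166*I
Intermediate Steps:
S(n, u) = -27 + 9*(-9 + u)/(2*n) (S(n, u) = -27 + 9*((u - 9)/(n + n)) = -27 + 9*((-9 + u)/((2*n))) = -27 + 9*((-9 + u)*(1/(2*n))) = -27 + 9*((-9 + u)/(2*n)) = -27 + 9*(-9 + u)/(2*n))
N(Q) = -5 + Q
T(q) = I*√11 (T(q) = √(-3 + (-5 - 3)) = √(-3 - 8) = √(-11) = I*√11)
(18905 + 5173) + T(S(3, 14)) = (18905 + 5173) + I*√11 = 24078 + I*√11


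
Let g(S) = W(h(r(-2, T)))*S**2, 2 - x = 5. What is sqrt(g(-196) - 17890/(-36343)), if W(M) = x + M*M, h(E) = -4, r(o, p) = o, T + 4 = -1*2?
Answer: sqrt(659625552996062)/36343 ≈ 706.69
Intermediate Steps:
T = -6 (T = -4 - 1*2 = -4 - 2 = -6)
x = -3 (x = 2 - 1*5 = 2 - 5 = -3)
W(M) = -3 + M**2 (W(M) = -3 + M*M = -3 + M**2)
g(S) = 13*S**2 (g(S) = (-3 + (-4)**2)*S**2 = (-3 + 16)*S**2 = 13*S**2)
sqrt(g(-196) - 17890/(-36343)) = sqrt(13*(-196)**2 - 17890/(-36343)) = sqrt(13*38416 - 17890*(-1/36343)) = sqrt(499408 + 17890/36343) = sqrt(18150002834/36343) = sqrt(659625552996062)/36343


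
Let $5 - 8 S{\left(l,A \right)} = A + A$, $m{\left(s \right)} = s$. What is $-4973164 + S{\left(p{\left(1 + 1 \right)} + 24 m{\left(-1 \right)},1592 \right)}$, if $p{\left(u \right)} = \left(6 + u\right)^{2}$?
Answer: $- \frac{39788491}{8} \approx -4.9736 \cdot 10^{6}$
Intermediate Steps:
$S{\left(l,A \right)} = \frac{5}{8} - \frac{A}{4}$ ($S{\left(l,A \right)} = \frac{5}{8} - \frac{A + A}{8} = \frac{5}{8} - \frac{2 A}{8} = \frac{5}{8} - \frac{A}{4}$)
$-4973164 + S{\left(p{\left(1 + 1 \right)} + 24 m{\left(-1 \right)},1592 \right)} = -4973164 + \left(\frac{5}{8} - 398\right) = -4973164 - \frac{3179}{8} = - \frac{39788491}{8}$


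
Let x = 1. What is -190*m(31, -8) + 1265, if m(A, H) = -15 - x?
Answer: 4305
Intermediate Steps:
m(A, H) = -16 (m(A, H) = -15 - 1*1 = -15 - 1 = -16)
-190*m(31, -8) + 1265 = -190*(-16) + 1265 = 3040 + 1265 = 4305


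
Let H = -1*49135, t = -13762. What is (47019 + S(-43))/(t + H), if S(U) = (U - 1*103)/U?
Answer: -2021963/2704571 ≈ -0.74761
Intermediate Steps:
S(U) = (-103 + U)/U (S(U) = (U - 103)/U = (-103 + U)/U)
H = -49135
(47019 + S(-43))/(t + H) = (47019 + (-103 - 43)/(-43))/(-13762 - 49135) = (47019 - 1/43*(-146))/(-62897) = (47019 + 146/43)*(-1/62897) = (2021963/43)*(-1/62897) = -2021963/2704571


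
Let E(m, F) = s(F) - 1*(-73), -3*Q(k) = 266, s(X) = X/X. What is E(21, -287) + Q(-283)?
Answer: -44/3 ≈ -14.667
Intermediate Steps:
s(X) = 1
Q(k) = -266/3 (Q(k) = -1/3*266 = -266/3)
E(m, F) = 74 (E(m, F) = 1 - 1*(-73) = 1 + 73 = 74)
E(21, -287) + Q(-283) = 74 - 266/3 = -44/3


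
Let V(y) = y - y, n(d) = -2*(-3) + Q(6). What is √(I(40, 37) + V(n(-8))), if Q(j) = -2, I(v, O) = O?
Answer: √37 ≈ 6.0828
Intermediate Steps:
n(d) = 4 (n(d) = -2*(-3) - 2 = 6 - 2 = 4)
V(y) = 0
√(I(40, 37) + V(n(-8))) = √(37 + 0) = √37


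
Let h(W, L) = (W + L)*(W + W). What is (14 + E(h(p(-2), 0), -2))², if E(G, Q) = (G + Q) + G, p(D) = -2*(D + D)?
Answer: 71824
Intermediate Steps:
p(D) = -4*D
h(W, L) = 2*W*(L + W) (h(W, L) = (L + W)*(2*W) = 2*W*(L + W))
E(G, Q) = Q + 2*G
(14 + E(h(p(-2), 0), -2))² = (14 + (-2 + 2*(2*(-4*(-2))*(0 - 4*(-2)))))² = (14 + (-2 + 2*(2*8*(0 + 8))))² = (14 + (-2 + 2*(2*8*8)))² = (14 + (-2 + 2*128))² = (14 + (-2 + 256))² = (14 + 254)² = 268² = 71824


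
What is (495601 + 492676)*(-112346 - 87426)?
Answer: -197430072844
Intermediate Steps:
(495601 + 492676)*(-112346 - 87426) = 988277*(-199772) = -197430072844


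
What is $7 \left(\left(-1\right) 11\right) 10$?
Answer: $-770$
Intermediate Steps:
$7 \left(\left(-1\right) 11\right) 10 = 7 \left(-11\right) 10 = \left(-77\right) 10 = -770$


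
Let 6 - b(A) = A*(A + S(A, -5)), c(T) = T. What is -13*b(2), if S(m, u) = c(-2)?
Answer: -78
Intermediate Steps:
S(m, u) = -2
b(A) = 6 - A*(-2 + A) (b(A) = 6 - A*(A - 2) = 6 - A*(-2 + A))
-13*b(2) = -13*(6 - 1*2² + 2*2) = -13*(6 - 1*4 + 4) = -13*(6 - 4 + 4) = -13*6 = -78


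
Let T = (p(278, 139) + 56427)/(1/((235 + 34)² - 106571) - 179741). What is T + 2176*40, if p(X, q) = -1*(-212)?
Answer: 535201766121250/6148939611 ≈ 87040.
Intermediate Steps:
p(X, q) = 212
T = -1937620190/6148939611 (T = (212 + 56427)/(1/((235 + 34)² - 106571) - 179741) = 56639/(1/(269² - 106571) - 179741) = 56639/(1/(72361 - 106571) - 179741) = 56639/(1/(-34210) - 179741) = 56639/(-1/34210 - 179741) = 56639/(-6148939611/34210) = 56639*(-34210/6148939611) = -1937620190/6148939611 ≈ -0.31511)
T + 2176*40 = -1937620190/6148939611 + 2176*40 = -1937620190/6148939611 + 87040 = 535201766121250/6148939611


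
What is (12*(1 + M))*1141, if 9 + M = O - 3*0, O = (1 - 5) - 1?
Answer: -177996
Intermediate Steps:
O = -5 (O = -4 - 1 = -5)
M = -14 (M = -9 + (-5 - 3*0) = -9 + (-5 + 0) = -9 - 5 = -14)
(12*(1 + M))*1141 = (12*(1 - 14))*1141 = (12*(-13))*1141 = -156*1141 = -177996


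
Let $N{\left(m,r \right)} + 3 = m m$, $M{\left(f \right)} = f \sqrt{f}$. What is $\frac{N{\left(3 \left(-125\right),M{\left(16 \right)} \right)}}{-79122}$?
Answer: $- \frac{23437}{13187} \approx -1.7773$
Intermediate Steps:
$M{\left(f \right)} = f^{\frac{3}{2}}$
$N{\left(m,r \right)} = -3 + m^{2}$ ($N{\left(m,r \right)} = -3 + m m = -3 + m^{2}$)
$\frac{N{\left(3 \left(-125\right),M{\left(16 \right)} \right)}}{-79122} = \frac{-3 + \left(3 \left(-125\right)\right)^{2}}{-79122} = \left(-3 + \left(-375\right)^{2}\right) \left(- \frac{1}{79122}\right) = \left(-3 + 140625\right) \left(- \frac{1}{79122}\right) = 140622 \left(- \frac{1}{79122}\right) = - \frac{23437}{13187}$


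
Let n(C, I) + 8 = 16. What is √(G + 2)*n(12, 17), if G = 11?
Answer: 8*√13 ≈ 28.844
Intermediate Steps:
n(C, I) = 8 (n(C, I) = -8 + 16 = 8)
√(G + 2)*n(12, 17) = √(11 + 2)*8 = √13*8 = 8*√13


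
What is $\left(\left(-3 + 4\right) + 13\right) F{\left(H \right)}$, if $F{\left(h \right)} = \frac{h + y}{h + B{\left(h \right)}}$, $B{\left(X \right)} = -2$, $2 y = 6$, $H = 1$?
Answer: $-56$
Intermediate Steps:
$y = 3$ ($y = \frac{1}{2} \cdot 6 = 3$)
$F{\left(h \right)} = \frac{3 + h}{-2 + h}$ ($F{\left(h \right)} = \frac{h + 3}{h - 2} = \frac{3 + h}{-2 + h}$)
$\left(\left(-3 + 4\right) + 13\right) F{\left(H \right)} = \left(\left(-3 + 4\right) + 13\right) \frac{3 + 1}{-2 + 1} = \left(1 + 13\right) \frac{1}{-1} \cdot 4 = 14 \left(\left(-1\right) 4\right) = 14 \left(-4\right) = -56$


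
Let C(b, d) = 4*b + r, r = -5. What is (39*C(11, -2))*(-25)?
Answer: -38025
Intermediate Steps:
C(b, d) = -5 + 4*b (C(b, d) = 4*b - 5 = -5 + 4*b)
(39*C(11, -2))*(-25) = (39*(-5 + 4*11))*(-25) = (39*(-5 + 44))*(-25) = (39*39)*(-25) = 1521*(-25) = -38025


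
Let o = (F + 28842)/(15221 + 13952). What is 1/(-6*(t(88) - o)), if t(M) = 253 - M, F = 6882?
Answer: -29173/28666926 ≈ -0.0010177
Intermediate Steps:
o = 35724/29173 (o = (6882 + 28842)/(15221 + 13952) = 35724/29173 ≈ 1.2246)
1/(-6*(t(88) - o)) = 1/(-6*((253 - 1*88) - 1*35724/29173)) = 1/(-6*((253 - 88) - 35724/29173)) = 1/(-6*(165 - 35724/29173)) = 1/(-6*4777821/29173) = 1/(-28666926/29173) = -29173/28666926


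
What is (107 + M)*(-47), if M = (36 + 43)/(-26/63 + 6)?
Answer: -2004127/352 ≈ -5693.5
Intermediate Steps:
M = 4977/352 (M = 79/(-26*1/63 + 6) = 79/(-26/63 + 6) = 79/(352/63) = 79*(63/352) = 4977/352 ≈ 14.139)
(107 + M)*(-47) = (107 + 4977/352)*(-47) = (42641/352)*(-47) = -2004127/352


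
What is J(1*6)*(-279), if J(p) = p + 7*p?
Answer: -13392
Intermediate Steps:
J(p) = 8*p
J(1*6)*(-279) = (8*(1*6))*(-279) = (8*6)*(-279) = 48*(-279) = -13392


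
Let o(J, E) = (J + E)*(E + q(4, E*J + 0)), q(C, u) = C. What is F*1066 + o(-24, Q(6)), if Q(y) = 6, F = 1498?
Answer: 1596688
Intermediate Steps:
o(J, E) = (4 + E)*(E + J) (o(J, E) = (J + E)*(E + 4) = (E + J)*(4 + E) = (4 + E)*(E + J))
F*1066 + o(-24, Q(6)) = 1498*1066 + (6**2 + 4*6 + 4*(-24) + 6*(-24)) = 1596868 + (36 + 24 - 96 - 144) = 1596868 - 180 = 1596688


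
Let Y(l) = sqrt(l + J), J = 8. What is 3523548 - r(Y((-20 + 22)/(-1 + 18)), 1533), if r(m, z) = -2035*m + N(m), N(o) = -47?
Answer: 3523595 + 2035*sqrt(2346)/17 ≈ 3.5294e+6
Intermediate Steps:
Y(l) = sqrt(8 + l) (Y(l) = sqrt(l + 8) = sqrt(8 + l))
r(m, z) = -47 - 2035*m (r(m, z) = -2035*m - 47 = -47 - 2035*m)
3523548 - r(Y((-20 + 22)/(-1 + 18)), 1533) = 3523548 - (-47 - 2035*sqrt(8 + (-20 + 22)/(-1 + 18))) = 3523548 - (-47 - 2035*sqrt(8 + 2/17)) = 3523548 - (-47 - 2035*sqrt(2346)/17) = 3523548 + (47 + 2035*sqrt(2346)/17) = 3523595 + 2035*sqrt(2346)/17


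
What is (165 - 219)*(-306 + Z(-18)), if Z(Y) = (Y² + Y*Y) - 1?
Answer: -18414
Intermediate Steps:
Z(Y) = -1 + 2*Y² (Z(Y) = (Y² + Y²) - 1 = 2*Y² - 1 = -1 + 2*Y²)
(165 - 219)*(-306 + Z(-18)) = (165 - 219)*(-306 + (-1 + 2*(-18)²)) = -54*(-306 + (-1 + 2*324)) = -54*(-306 + (-1 + 648)) = -54*(-306 + 647) = -54*341 = -18414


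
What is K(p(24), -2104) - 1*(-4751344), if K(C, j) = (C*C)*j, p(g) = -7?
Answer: 4648248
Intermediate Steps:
K(C, j) = j*C² (K(C, j) = C²*j = j*C²)
K(p(24), -2104) - 1*(-4751344) = -2104*(-7)² - 1*(-4751344) = -2104*49 + 4751344 = -103096 + 4751344 = 4648248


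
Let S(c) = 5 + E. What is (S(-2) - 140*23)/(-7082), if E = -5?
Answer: 1610/3541 ≈ 0.45467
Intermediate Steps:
S(c) = 0 (S(c) = 5 - 5 = 0)
(S(-2) - 140*23)/(-7082) = (0 - 140*23)/(-7082) = (0 - 3220)*(-1/7082) = -3220*(-1/7082) = 1610/3541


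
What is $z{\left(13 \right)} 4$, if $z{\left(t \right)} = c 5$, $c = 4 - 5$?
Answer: $-20$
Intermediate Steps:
$c = -1$ ($c = 4 - 5 = -1$)
$z{\left(t \right)} = -5$ ($z{\left(t \right)} = \left(-1\right) 5 = -5$)
$z{\left(13 \right)} 4 = \left(-5\right) 4 = -20$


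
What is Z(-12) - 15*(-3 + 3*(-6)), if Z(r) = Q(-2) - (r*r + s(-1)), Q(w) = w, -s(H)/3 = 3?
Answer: 178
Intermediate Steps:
s(H) = -9 (s(H) = -3*3 = -9)
Z(r) = 7 - r² (Z(r) = -2 - (r*r - 9) = -2 - (r² - 9) = -2 - (-9 + r²) = -2 + (9 - r²) = 7 - r²)
Z(-12) - 15*(-3 + 3*(-6)) = (7 - 1*(-12)²) - 15*(-3 + 3*(-6)) = (7 - 1*144) - 15*(-3 - 18) = (7 - 144) - 15*(-21) = -137 + 315 = 178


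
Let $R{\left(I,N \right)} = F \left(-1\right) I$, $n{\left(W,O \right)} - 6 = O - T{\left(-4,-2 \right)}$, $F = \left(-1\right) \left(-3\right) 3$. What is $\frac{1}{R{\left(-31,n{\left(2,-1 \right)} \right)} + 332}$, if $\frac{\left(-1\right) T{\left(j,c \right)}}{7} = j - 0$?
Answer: $\frac{1}{611} \approx 0.0016367$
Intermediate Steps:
$T{\left(j,c \right)} = - 7 j$ ($T{\left(j,c \right)} = - 7 \left(j - 0\right) = - 7 \left(j + 0\right) = - 7 j$)
$F = 9$ ($F = 3 \cdot 3 = 9$)
$n{\left(W,O \right)} = -22 + O$ ($n{\left(W,O \right)} = 6 + \left(O - \left(-7\right) \left(-4\right)\right) = 6 + \left(O - 28\right) = 6 + \left(-28 + O\right) = -22 + O$)
$R{\left(I,N \right)} = - 9 I$ ($R{\left(I,N \right)} = 9 \left(-1\right) I = - 9 I$)
$\frac{1}{R{\left(-31,n{\left(2,-1 \right)} \right)} + 332} = \frac{1}{\left(-9\right) \left(-31\right) + 332} = \frac{1}{279 + 332} = \frac{1}{611}$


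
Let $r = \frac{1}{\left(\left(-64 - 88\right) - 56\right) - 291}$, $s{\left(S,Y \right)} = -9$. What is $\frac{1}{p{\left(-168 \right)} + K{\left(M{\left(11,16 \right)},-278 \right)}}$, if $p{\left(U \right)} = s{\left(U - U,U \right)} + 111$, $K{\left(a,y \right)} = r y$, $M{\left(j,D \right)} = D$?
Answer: $\frac{499}{51176} \approx 0.0097507$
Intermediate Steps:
$r = - \frac{1}{499}$ ($r = \frac{1}{\left(-152 - 56\right) - 291} = \frac{1}{-208 - 291} = \frac{1}{-499} = - \frac{1}{499} \approx -0.002004$)
$K{\left(a,y \right)} = - \frac{y}{499}$
$p{\left(U \right)} = 102$ ($p{\left(U \right)} = -9 + 111 = 102$)
$\frac{1}{p{\left(-168 \right)} + K{\left(M{\left(11,16 \right)},-278 \right)}} = \frac{1}{102 - - \frac{278}{499}} = \frac{1}{102 + \frac{278}{499}} = \frac{1}{\frac{51176}{499}} = \frac{499}{51176}$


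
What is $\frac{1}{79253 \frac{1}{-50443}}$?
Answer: $- \frac{50443}{79253} \approx -0.63648$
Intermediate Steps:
$\frac{1}{79253 \frac{1}{-50443}} = \frac{1}{79253 \left(- \frac{1}{50443}\right)} = \frac{1}{- \frac{79253}{50443}} = - \frac{50443}{79253}$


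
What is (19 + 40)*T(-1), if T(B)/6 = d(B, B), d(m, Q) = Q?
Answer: -354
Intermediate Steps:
T(B) = 6*B
(19 + 40)*T(-1) = (19 + 40)*(6*(-1)) = 59*(-6) = -354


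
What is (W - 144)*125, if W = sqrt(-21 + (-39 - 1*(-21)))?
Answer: -18000 + 125*I*sqrt(39) ≈ -18000.0 + 780.63*I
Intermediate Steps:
W = I*sqrt(39) (W = sqrt(-21 + (-39 + 21)) = sqrt(-21 - 18) = sqrt(-39) = I*sqrt(39) ≈ 6.245*I)
(W - 144)*125 = (I*sqrt(39) - 144)*125 = (-144 + I*sqrt(39))*125 = -18000 + 125*I*sqrt(39)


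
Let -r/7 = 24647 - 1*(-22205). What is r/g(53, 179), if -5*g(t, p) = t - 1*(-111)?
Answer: 409955/41 ≈ 9998.9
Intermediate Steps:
g(t, p) = -111/5 - t/5 (g(t, p) = -(t - 1*(-111))/5 = -(t + 111)/5 = -(111 + t)/5 = -111/5 - t/5)
r = -327964 (r = -7*(24647 - 1*(-22205)) = -7*(24647 + 22205) = -7*46852 = -327964)
r/g(53, 179) = -327964/(-111/5 - ⅕*53) = -327964/(-111/5 - 53/5) = -327964/(-164/5) = -327964*(-5/164) = 409955/41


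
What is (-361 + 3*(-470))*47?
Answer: -83237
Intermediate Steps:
(-361 + 3*(-470))*47 = (-361 - 1410)*47 = -1771*47 = -83237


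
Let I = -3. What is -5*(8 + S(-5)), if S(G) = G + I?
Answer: 0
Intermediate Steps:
S(G) = -3 + G (S(G) = G - 3 = -3 + G)
-5*(8 + S(-5)) = -5*(8 + (-3 - 5)) = -5*(8 - 8) = -5*0 = 0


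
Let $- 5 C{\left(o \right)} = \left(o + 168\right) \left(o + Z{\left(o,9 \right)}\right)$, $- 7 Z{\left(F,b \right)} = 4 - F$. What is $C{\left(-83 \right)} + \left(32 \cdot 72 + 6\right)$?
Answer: $\frac{27526}{7} \approx 3932.3$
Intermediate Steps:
$Z{\left(F,b \right)} = - \frac{4}{7} + \frac{F}{7}$ ($Z{\left(F,b \right)} = - \frac{4 - F}{7} = - \frac{4}{7} + \frac{F}{7}$)
$C{\left(o \right)} = - \frac{\left(168 + o\right) \left(- \frac{4}{7} + \frac{8 o}{7}\right)}{5}$ ($C{\left(o \right)} = - \frac{\left(o + 168\right) \left(o + \left(- \frac{4}{7} + \frac{o}{7}\right)\right)}{5} = - \frac{\left(168 + o\right) \left(- \frac{4}{7} + \frac{8 o}{7}\right)}{5}$)
$C{\left(-83 \right)} + \left(32 \cdot 72 + 6\right) = \left(\frac{96}{5} - - \frac{22244}{7} - \frac{8 \left(-83\right)^{2}}{35}\right) + \left(32 \cdot 72 + 6\right) = \left(\frac{96}{5} + \frac{22244}{7} - \frac{55112}{35}\right) + \left(2304 + 6\right) = \left(\frac{96}{5} + \frac{22244}{7} - \frac{55112}{35}\right) + 2310 = \frac{11356}{7} + 2310 = \frac{27526}{7}$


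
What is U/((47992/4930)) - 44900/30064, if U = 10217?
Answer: 11813774430/11272121 ≈ 1048.1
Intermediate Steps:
U/((47992/4930)) - 44900/30064 = 10217/((47992/4930)) - 44900/30064 = 10217/((47992*(1/4930))) - 44900*1/30064 = 10217/(23996/2465) - 11225/7516 = 10217*(2465/23996) - 11225/7516 = 25184905/23996 - 11225/7516 = 11813774430/11272121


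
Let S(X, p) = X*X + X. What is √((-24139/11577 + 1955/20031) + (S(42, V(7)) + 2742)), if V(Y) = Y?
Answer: √3018164709434797054/25766543 ≈ 67.424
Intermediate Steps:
S(X, p) = X + X² (S(X, p) = X² + X = X + X²)
√((-24139/11577 + 1955/20031) + (S(42, V(7)) + 2742)) = √((-24139/11577 + 1955/20031) + (42*(1 + 42) + 2742)) = √((-24139*1/11577 + 1955*(1/20031)) + (42*43 + 2742)) = √((-24139/11577 + 1955/20031) + (1806 + 2742)) = √(-51210586/25766543 + 4548) = √(117135026978/25766543) = √3018164709434797054/25766543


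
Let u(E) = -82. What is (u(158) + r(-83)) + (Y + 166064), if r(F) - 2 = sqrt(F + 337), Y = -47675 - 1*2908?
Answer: 115401 + sqrt(254) ≈ 1.1542e+5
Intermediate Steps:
Y = -50583 (Y = -47675 - 2908 = -50583)
r(F) = 2 + sqrt(337 + F) (r(F) = 2 + sqrt(F + 337) = 2 + sqrt(337 + F))
(u(158) + r(-83)) + (Y + 166064) = (-82 + (2 + sqrt(337 - 83))) + (-50583 + 166064) = (-82 + (2 + sqrt(254))) + 115481 = (-80 + sqrt(254)) + 115481 = 115401 + sqrt(254)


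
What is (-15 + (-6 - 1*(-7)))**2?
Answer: 196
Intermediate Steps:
(-15 + (-6 - 1*(-7)))**2 = (-15 + (-6 + 7))**2 = (-15 + 1)**2 = (-14)**2 = 196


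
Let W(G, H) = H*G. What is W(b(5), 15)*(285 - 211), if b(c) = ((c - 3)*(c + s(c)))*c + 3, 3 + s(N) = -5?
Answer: -29970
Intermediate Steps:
s(N) = -8 (s(N) = -3 - 5 = -8)
b(c) = 3 + c*(-8 + c)*(-3 + c) (b(c) = ((c - 3)*(c - 8))*c + 3 = ((-3 + c)*(-8 + c))*c + 3 = ((-8 + c)*(-3 + c))*c + 3 = c*(-8 + c)*(-3 + c) + 3 = 3 + c*(-8 + c)*(-3 + c))
W(G, H) = G*H
W(b(5), 15)*(285 - 211) = ((3 + 5**3 - 11*5**2 + 24*5)*15)*(285 - 211) = ((3 + 125 - 11*25 + 120)*15)*74 = ((3 + 125 - 275 + 120)*15)*74 = -27*15*74 = -405*74 = -29970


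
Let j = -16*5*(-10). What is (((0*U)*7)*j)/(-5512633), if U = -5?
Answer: 0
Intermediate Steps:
j = 800 (j = -80*(-10) = 800)
(((0*U)*7)*j)/(-5512633) = (((0*(-5))*7)*800)/(-5512633) = ((0*7)*800)*(-1/5512633) = (0*800)*(-1/5512633) = 0*(-1/5512633) = 0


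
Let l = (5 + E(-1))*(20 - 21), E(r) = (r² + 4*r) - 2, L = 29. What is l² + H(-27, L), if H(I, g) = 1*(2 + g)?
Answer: 31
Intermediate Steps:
H(I, g) = 2 + g
E(r) = -2 + r² + 4*r
l = 0 (l = (5 + (-2 + (-1)² + 4*(-1)))*(20 - 21) = (5 + (-2 + 1 - 4))*(-1) = (5 - 5)*(-1) = 0*(-1) = 0)
l² + H(-27, L) = 0² + (2 + 29) = 0 + 31 = 31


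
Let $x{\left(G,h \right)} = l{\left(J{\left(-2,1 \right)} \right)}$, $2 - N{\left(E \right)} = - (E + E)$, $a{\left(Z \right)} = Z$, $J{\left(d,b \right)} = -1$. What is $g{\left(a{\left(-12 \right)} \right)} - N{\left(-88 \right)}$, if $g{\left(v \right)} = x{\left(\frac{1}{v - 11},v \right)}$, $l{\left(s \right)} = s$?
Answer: $173$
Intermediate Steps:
$N{\left(E \right)} = 2 + 2 E$ ($N{\left(E \right)} = 2 - - (E + E) = 2 - - 2 E = 2 + 2 E$)
$x{\left(G,h \right)} = -1$
$g{\left(v \right)} = -1$
$g{\left(a{\left(-12 \right)} \right)} - N{\left(-88 \right)} = -1 - \left(2 + 2 \left(-88\right)\right) = -1 - \left(2 - 176\right) = -1 - -174 = -1 + 174 = 173$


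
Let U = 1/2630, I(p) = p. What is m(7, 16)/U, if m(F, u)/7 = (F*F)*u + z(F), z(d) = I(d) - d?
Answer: 14433440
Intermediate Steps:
U = 1/2630 ≈ 0.00038023
z(d) = 0 (z(d) = d - d = 0)
m(F, u) = 7*u*F**2 (m(F, u) = 7*((F*F)*u + 0) = 7*(F**2*u + 0) = 7*(u*F**2 + 0) = 7*(u*F**2) = 7*u*F**2)
m(7, 16)/U = (7*16*7**2)/(1/2630) = (7*16*49)*2630 = 5488*2630 = 14433440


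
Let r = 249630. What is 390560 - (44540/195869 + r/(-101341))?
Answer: 7752488663144570/19849560329 ≈ 3.9056e+5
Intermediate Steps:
390560 - (44540/195869 + r/(-101341)) = 390560 - (44540/195869 + 249630/(-101341)) = 390560 - (44540*(1/195869) + 249630*(-1/101341)) = 390560 - (44540/195869 - 249630/101341) = 390560 - 1*(-44381050330/19849560329) = 390560 + 44381050330/19849560329 = 7752488663144570/19849560329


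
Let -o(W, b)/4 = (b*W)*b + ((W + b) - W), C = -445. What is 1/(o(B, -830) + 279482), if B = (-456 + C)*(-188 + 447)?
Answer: 1/643044343202 ≈ 1.5551e-12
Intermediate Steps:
B = -233359 (B = (-456 - 445)*(-188 + 447) = -901*259 = -233359)
o(W, b) = -4*b - 4*W*b**2 (o(W, b) = -4*((b*W)*b + ((W + b) - W)) = -4*((W*b)*b + b) = -4*(W*b**2 + b) = -4*(b + W*b**2) = -4*b - 4*W*b**2)
1/(o(B, -830) + 279482) = 1/(-4*(-830)*(1 - 233359*(-830)) + 279482) = 1/(-4*(-830)*(1 + 193687970) + 279482) = 1/(-4*(-830)*193687971 + 279482) = 1/(643044063720 + 279482) = 1/643044343202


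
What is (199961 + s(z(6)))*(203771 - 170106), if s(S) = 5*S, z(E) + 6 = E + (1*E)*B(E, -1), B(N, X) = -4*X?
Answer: 6735726865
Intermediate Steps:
z(E) = -6 + 5*E (z(E) = -6 + (E + (1*E)*(-4*(-1))) = -6 + (E + E*4) = -6 + (E + 4*E) = -6 + 5*E)
(199961 + s(z(6)))*(203771 - 170106) = (199961 + 5*(-6 + 5*6))*(203771 - 170106) = (199961 + 5*(-6 + 30))*33665 = (199961 + 5*24)*33665 = (199961 + 120)*33665 = 200081*33665 = 6735726865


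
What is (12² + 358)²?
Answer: 252004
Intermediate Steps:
(12² + 358)² = (144 + 358)² = 502² = 252004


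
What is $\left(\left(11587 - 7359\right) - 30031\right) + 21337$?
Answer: $-4466$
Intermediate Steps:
$\left(\left(11587 - 7359\right) - 30031\right) + 21337 = \left(4228 - 30031\right) + 21337 = -25803 + 21337 = -4466$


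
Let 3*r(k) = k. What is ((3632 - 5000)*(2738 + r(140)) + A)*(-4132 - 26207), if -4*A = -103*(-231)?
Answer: 463018314771/4 ≈ 1.1575e+11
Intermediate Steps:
r(k) = k/3
A = -23793/4 (A = -(-103)*(-231)/4 = -1/4*23793 = -23793/4 ≈ -5948.3)
((3632 - 5000)*(2738 + r(140)) + A)*(-4132 - 26207) = ((3632 - 5000)*(2738 + (1/3)*140) - 23793/4)*(-4132 - 26207) = (-1368*(2738 + 140/3) - 23793/4)*(-30339) = (-1368*8354/3 - 23793/4)*(-30339) = (-3809424 - 23793/4)*(-30339) = -15261489/4*(-30339) = 463018314771/4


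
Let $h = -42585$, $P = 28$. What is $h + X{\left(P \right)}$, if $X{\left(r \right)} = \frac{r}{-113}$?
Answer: $- \frac{4812133}{113} \approx -42585.0$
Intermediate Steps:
$X{\left(r \right)} = - \frac{r}{113}$ ($X{\left(r \right)} = r \left(- \frac{1}{113}\right) = - \frac{r}{113}$)
$h + X{\left(P \right)} = -42585 - \frac{28}{113} = - \frac{4812133}{113}$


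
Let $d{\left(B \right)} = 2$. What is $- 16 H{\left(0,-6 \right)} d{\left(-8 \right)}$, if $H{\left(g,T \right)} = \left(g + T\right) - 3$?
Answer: $288$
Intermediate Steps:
$H{\left(g,T \right)} = -3 + T + g$ ($H{\left(g,T \right)} = \left(T + g\right) - 3 = -3 + T + g$)
$- 16 H{\left(0,-6 \right)} d{\left(-8 \right)} = - 16 \left(-3 - 6 + 0\right) 2 = \left(-16\right) \left(-9\right) 2 = 144 \cdot 2 = 288$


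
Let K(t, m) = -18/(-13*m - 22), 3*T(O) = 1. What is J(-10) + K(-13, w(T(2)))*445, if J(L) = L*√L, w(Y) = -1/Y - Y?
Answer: -12015/32 - 10*I*√10 ≈ -375.47 - 31.623*I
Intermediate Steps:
T(O) = ⅓ (T(O) = (⅓)*1 = ⅓)
w(Y) = -Y - 1/Y
J(L) = L^(3/2)
K(t, m) = -18/(-22 - 13*m)
J(-10) + K(-13, w(T(2)))*445 = (-10)^(3/2) + (18/(22 + 13*(-1*⅓ - 1/⅓)))*445 = -10*I*√10 + (18/(22 + 13*(-⅓ - 1*3)))*445 = -10*I*√10 + (18/(22 + 13*(-⅓ - 3)))*445 = -10*I*√10 + (18/(22 + 13*(-10/3)))*445 = -10*I*√10 + (18/(22 - 130/3))*445 = -10*I*√10 + (18/(-64/3))*445 = -10*I*√10 + (18*(-3/64))*445 = -10*I*√10 - 27/32*445 = -10*I*√10 - 12015/32 = -12015/32 - 10*I*√10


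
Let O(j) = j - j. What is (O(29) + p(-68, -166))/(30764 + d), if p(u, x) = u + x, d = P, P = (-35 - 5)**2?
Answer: -13/1798 ≈ -0.0072303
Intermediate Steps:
O(j) = 0
P = 1600 (P = (-40)**2 = 1600)
d = 1600
(O(29) + p(-68, -166))/(30764 + d) = (0 + (-68 - 166))/(30764 + 1600) = (0 - 234)/32364 = -234*1/32364 = -13/1798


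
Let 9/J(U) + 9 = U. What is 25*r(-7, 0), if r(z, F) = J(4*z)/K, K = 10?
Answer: -45/74 ≈ -0.60811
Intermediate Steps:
J(U) = 9/(-9 + U)
r(z, F) = 9/(10*(-9 + 4*z)) (r(z, F) = (9/(-9 + 4*z))/10 = (9/(-9 + 4*z))*(1/10) = 9/(10*(-9 + 4*z)))
25*r(-7, 0) = 25*(9/(10*(-9 + 4*(-7)))) = 25*(9/(10*(-9 - 28))) = 25*((9/10)/(-37)) = 25*((9/10)*(-1/37)) = 25*(-9/370) = -45/74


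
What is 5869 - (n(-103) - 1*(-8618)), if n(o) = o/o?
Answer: -2750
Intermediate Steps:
n(o) = 1
5869 - (n(-103) - 1*(-8618)) = 5869 - (1 - 1*(-8618)) = 5869 - (1 + 8618) = 5869 - 1*8619 = 5869 - 8619 = -2750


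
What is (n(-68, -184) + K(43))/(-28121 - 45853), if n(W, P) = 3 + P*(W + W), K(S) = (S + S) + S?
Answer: -12578/36987 ≈ -0.34007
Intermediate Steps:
K(S) = 3*S (K(S) = 2*S + S = 3*S)
n(W, P) = 3 + 2*P*W (n(W, P) = 3 + P*(2*W) = 3 + 2*P*W)
(n(-68, -184) + K(43))/(-28121 - 45853) = ((3 + 2*(-184)*(-68)) + 3*43)/(-28121 - 45853) = ((3 + 25024) + 129)/(-73974) = (25027 + 129)*(-1/73974) = 25156*(-1/73974) = -12578/36987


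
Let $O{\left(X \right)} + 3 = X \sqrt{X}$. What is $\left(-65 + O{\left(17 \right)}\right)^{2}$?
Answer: $9537 - 2312 \sqrt{17} \approx 4.3798$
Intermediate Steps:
$O{\left(X \right)} = -3 + X^{\frac{3}{2}}$ ($O{\left(X \right)} = -3 + X \sqrt{X} = -3 + X^{\frac{3}{2}}$)
$\left(-65 + O{\left(17 \right)}\right)^{2} = \left(-65 - \left(3 - 17^{\frac{3}{2}}\right)\right)^{2} = \left(-65 - \left(3 - 17 \sqrt{17}\right)\right)^{2} = \left(-68 + 17 \sqrt{17}\right)^{2}$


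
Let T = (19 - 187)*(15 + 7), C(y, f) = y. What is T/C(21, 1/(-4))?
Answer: -176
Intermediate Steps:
T = -3696 (T = -168*22 = -3696)
T/C(21, 1/(-4)) = -3696/21 = -3696*1/21 = -176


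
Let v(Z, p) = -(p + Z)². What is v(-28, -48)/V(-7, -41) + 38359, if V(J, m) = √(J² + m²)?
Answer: 38359 - 2888*√1730/865 ≈ 38220.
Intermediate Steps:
v(Z, p) = -(Z + p)²
v(-28, -48)/V(-7, -41) + 38359 = (-(-28 - 48)²)/(√((-7)² + (-41)²)) + 38359 = (-1*(-76)²)/(√(49 + 1681)) + 38359 = (-1*5776)/(√1730) + 38359 = -2888*√1730/865 + 38359 = 38359 - 2888*√1730/865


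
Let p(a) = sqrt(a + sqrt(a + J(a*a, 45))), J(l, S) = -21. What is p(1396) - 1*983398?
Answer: -983398 + sqrt(1396 + 5*sqrt(55)) ≈ -9.8336e+5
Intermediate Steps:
p(a) = sqrt(a + sqrt(-21 + a)) (p(a) = sqrt(a + sqrt(a - 21)) = sqrt(a + sqrt(-21 + a)))
p(1396) - 1*983398 = sqrt(1396 + sqrt(-21 + 1396)) - 1*983398 = sqrt(1396 + sqrt(1375)) - 983398 = sqrt(1396 + 5*sqrt(55)) - 983398 = -983398 + sqrt(1396 + 5*sqrt(55))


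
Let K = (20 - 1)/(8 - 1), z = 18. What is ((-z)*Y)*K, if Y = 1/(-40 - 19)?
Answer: 342/413 ≈ 0.82809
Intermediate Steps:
Y = -1/59 (Y = 1/(-59) = -1/59 ≈ -0.016949)
K = 19/7 ≈ 2.7143
((-z)*Y)*K = (-1*18*(-1/59))*(19/7) = -18*(-1/59)*(19/7) = (18/59)*(19/7) = 342/413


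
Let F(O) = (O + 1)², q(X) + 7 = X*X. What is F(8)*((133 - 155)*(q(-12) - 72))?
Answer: -115830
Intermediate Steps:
q(X) = -7 + X² (q(X) = -7 + X*X = -7 + X²)
F(O) = (1 + O)²
F(8)*((133 - 155)*(q(-12) - 72)) = (1 + 8)²*((133 - 155)*((-7 + (-12)²) - 72)) = 9²*(-22*((-7 + 144) - 72)) = 81*(-22*(137 - 72)) = 81*(-22*65) = 81*(-1430) = -115830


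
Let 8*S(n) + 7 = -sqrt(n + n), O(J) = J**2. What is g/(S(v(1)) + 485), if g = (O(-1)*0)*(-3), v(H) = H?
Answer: 0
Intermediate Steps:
S(n) = -7/8 - sqrt(2)*sqrt(n)/8 (S(n) = -7/8 + (-sqrt(n + n))/8 = -7/8 + (-sqrt(2*n))/8 = -7/8 + (-sqrt(2)*sqrt(n))/8 = -7/8 - sqrt(2)*sqrt(n)/8)
g = 0 (g = ((-1)**2*0)*(-3) = (1*0)*(-3) = 0*(-3) = 0)
g/(S(v(1)) + 485) = 0/((-7/8 - sqrt(2)*sqrt(1)/8) + 485) = 0/((-7/8 - 1/8*sqrt(2)*1) + 485) = 0/((-7/8 - sqrt(2)/8) + 485) = 0/(3873/8 - sqrt(2)/8) = 0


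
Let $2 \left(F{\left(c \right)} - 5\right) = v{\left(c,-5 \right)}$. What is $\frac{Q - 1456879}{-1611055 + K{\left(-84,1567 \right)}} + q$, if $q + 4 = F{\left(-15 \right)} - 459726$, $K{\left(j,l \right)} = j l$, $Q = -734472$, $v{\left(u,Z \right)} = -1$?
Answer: $- \frac{1602307244331}{3485366} \approx -4.5972 \cdot 10^{5}$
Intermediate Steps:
$F{\left(c \right)} = \frac{9}{2}$ ($F{\left(c \right)} = 5 + \frac{1}{2} \left(-1\right) = 5 - \frac{1}{2} = \frac{9}{2}$)
$q = - \frac{919451}{2}$ ($q = -4 + \left(\frac{9}{2} - 459726\right) = -4 - \frac{919443}{2} = - \frac{919451}{2} \approx -4.5973 \cdot 10^{5}$)
$\frac{Q - 1456879}{-1611055 + K{\left(-84,1567 \right)}} + q = \frac{-734472 - 1456879}{-1611055 - 131628} - \frac{919451}{2} = - \frac{2191351}{-1611055 - 131628} - \frac{919451}{2} = - \frac{2191351}{-1742683} - \frac{919451}{2} = \left(-2191351\right) \left(- \frac{1}{1742683}\right) - \frac{919451}{2} = \frac{2191351}{1742683} - \frac{919451}{2} = - \frac{1602307244331}{3485366}$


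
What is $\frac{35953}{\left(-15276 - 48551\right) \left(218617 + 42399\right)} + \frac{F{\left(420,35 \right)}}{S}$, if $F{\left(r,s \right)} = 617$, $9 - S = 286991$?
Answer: $- \frac{5144728281495}{2390541152477912} \approx -0.0021521$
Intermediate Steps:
$S = -286982$ ($S = 9 - 286991 = -286982$)
$\frac{35953}{\left(-15276 - 48551\right) \left(218617 + 42399\right)} + \frac{F{\left(420,35 \right)}}{S} = \frac{35953}{\left(-15276 - 48551\right) \left(218617 + 42399\right)} + \frac{617}{-286982} = \frac{35953}{\left(-63827\right) 261016} + 617 \left(- \frac{1}{286982}\right) = \frac{35953}{-16659868232} - \frac{617}{286982} = 35953 \left(- \frac{1}{16659868232}\right) - \frac{617}{286982} = - \frac{35953}{16659868232} - \frac{617}{286982} = - \frac{5144728281495}{2390541152477912}$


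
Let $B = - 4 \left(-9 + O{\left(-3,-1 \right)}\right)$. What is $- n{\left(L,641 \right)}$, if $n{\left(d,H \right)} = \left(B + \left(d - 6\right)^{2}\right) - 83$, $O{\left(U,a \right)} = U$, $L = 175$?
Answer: $-28526$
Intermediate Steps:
$B = 48$ ($B = - 4 \left(-9 - 3\right) = \left(-4\right) \left(-12\right) = 48$)
$n{\left(d,H \right)} = -35 + \left(-6 + d\right)^{2}$ ($n{\left(d,H \right)} = \left(48 + \left(d - 6\right)^{2}\right) - 83 = \left(48 + \left(-6 + d\right)^{2}\right) - 83 = -35 + \left(-6 + d\right)^{2}$)
$- n{\left(L,641 \right)} = - (-35 + \left(-6 + 175\right)^{2}) = - (-35 + 169^{2}) = - (-35 + 28561) = \left(-1\right) 28526 = -28526$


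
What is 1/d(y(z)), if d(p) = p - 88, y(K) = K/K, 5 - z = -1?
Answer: -1/87 ≈ -0.011494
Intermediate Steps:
z = 6 (z = 5 - 1*(-1) = 5 + 1 = 6)
y(K) = 1
d(p) = -88 + p
1/d(y(z)) = 1/(-88 + 1) = 1/(-87) = -1/87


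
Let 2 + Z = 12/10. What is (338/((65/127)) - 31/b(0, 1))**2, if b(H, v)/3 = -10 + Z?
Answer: 286973418601/656100 ≈ 4.3739e+5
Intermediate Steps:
Z = -4/5 (Z = -2 + 12/10 = -2 + 12*(1/10) = -2 + 6/5 = -4/5 ≈ -0.80000)
b(H, v) = -162/5 (b(H, v) = 3*(-10 - 4/5) = 3*(-54/5) = -162/5)
(338/((65/127)) - 31/b(0, 1))**2 = (338/((65/127)) - 31/(-162/5))**2 = (338/((65*(1/127))) - 31*(-5/162))**2 = (338/(65/127) + 155/162)**2 = (338*(127/65) + 155/162)**2 = (3302/5 + 155/162)**2 = (535699/810)**2 = 286973418601/656100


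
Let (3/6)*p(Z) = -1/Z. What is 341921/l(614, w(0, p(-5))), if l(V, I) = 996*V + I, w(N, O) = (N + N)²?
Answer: 341921/611544 ≈ 0.55911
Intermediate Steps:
p(Z) = -2/Z (p(Z) = 2*(-1/Z) = -2/Z)
w(N, O) = 4*N² (w(N, O) = (2*N)² = 4*N²)
l(V, I) = I + 996*V
341921/l(614, w(0, p(-5))) = 341921/(4*0² + 996*614) = 341921/(4*0 + 611544) = 341921/(0 + 611544) = 341921/611544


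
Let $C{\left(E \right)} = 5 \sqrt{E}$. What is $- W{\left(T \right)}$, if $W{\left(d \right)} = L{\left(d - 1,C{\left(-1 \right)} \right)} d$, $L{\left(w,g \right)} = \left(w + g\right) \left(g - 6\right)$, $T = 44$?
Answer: $12452 - 8140 i \approx 12452.0 - 8140.0 i$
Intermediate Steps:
$L{\left(w,g \right)} = \left(-6 + g\right) \left(g + w\right)$ ($L{\left(w,g \right)} = \left(g + w\right) \left(-6 + g\right) = \left(-6 + g\right) \left(g + w\right)$)
$W{\left(d \right)} = d \left(-19 - 30 i - 6 d + 5 i \left(-1 + d\right)\right)$ ($W{\left(d \right)} = \left(\left(5 \sqrt{-1}\right)^{2} - 6 \cdot 5 \sqrt{-1} - 6 \left(d - 1\right) + 5 \sqrt{-1} \left(d - 1\right)\right) d = \left(\left(5 i\right)^{2} - 6 \cdot 5 i - 6 \left(-1 + d\right) + 5 i \left(-1 + d\right)\right) d = \left(-25 - 30 i - \left(-6 + 6 d\right) + 5 i \left(-1 + d\right)\right) d = \left(-19 - 30 i - 6 d + 5 i \left(-1 + d\right)\right) d = d \left(-19 - 30 i - 6 d + 5 i \left(-1 + d\right)\right)$)
$- W{\left(T \right)} = - 44 \left(-19 - 35 i + 44 \left(-6 + 5 i\right)\right) = - 44 \left(-19 - 35 i - \left(264 - 220 i\right)\right) = - 44 \left(-283 + 185 i\right) = - (-12452 + 8140 i) = 12452 - 8140 i$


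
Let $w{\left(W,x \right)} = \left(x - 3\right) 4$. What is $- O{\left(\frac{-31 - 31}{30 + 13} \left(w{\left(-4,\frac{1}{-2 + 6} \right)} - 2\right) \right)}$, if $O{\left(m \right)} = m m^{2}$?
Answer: $- \frac{523606616}{79507} \approx -6585.7$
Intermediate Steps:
$w{\left(W,x \right)} = -12 + 4 x$ ($w{\left(W,x \right)} = \left(-3 + x\right) 4 = -12 + 4 x$)
$O{\left(m \right)} = m^{3}$
$- O{\left(\frac{-31 - 31}{30 + 13} \left(w{\left(-4,\frac{1}{-2 + 6} \right)} - 2\right) \right)} = - \left(\frac{-31 - 31}{30 + 13} \left(\left(-12 + \frac{4}{-2 + 6}\right) - 2\right)\right)^{3} = - \left(- \frac{62}{43} \left(\left(-12 + \frac{4}{4}\right) - 2\right)\right)^{3} = - \left(\left(-62\right) \frac{1}{43} \left(\left(-12 + 4 \cdot \frac{1}{4}\right) - 2\right)\right)^{3} = - \left(- \frac{62 \left(\left(-12 + 1\right) - 2\right)}{43}\right)^{3} = - \left(- \frac{62 \left(-11 - 2\right)}{43}\right)^{3} = - \left(\left(- \frac{62}{43}\right) \left(-13\right)\right)^{3} = - \left(\frac{806}{43}\right)^{3} = \left(-1\right) \frac{523606616}{79507} = - \frac{523606616}{79507}$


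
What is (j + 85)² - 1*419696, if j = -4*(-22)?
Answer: -389767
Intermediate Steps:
j = 88
(j + 85)² - 1*419696 = (88 + 85)² - 1*419696 = 173² - 419696 = 29929 - 419696 = -389767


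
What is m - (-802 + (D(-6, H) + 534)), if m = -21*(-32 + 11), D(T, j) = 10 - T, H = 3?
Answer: 693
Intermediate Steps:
m = 441 (m = -21*(-21) = 441)
m - (-802 + (D(-6, H) + 534)) = 441 - (-802 + ((10 - 1*(-6)) + 534)) = 441 - (-802 + ((10 + 6) + 534)) = 441 - (-802 + (16 + 534)) = 441 - (-802 + 550) = 441 - 1*(-252) = 441 + 252 = 693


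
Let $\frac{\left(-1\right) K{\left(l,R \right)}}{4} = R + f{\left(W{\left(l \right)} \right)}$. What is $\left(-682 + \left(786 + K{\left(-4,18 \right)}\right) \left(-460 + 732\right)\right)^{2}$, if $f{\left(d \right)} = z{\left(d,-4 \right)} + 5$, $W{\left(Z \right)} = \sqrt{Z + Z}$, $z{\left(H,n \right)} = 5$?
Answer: $33359561316$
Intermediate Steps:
$W{\left(Z \right)} = \sqrt{2} \sqrt{Z}$ ($W{\left(Z \right)} = \sqrt{2 Z} = \sqrt{2} \sqrt{Z}$)
$f{\left(d \right)} = 10$ ($f{\left(d \right)} = 5 + 5 = 10$)
$K{\left(l,R \right)} = -40 - 4 R$ ($K{\left(l,R \right)} = - 4 \left(R + 10\right) = - 4 \left(10 + R\right) = -40 - 4 R$)
$\left(-682 + \left(786 + K{\left(-4,18 \right)}\right) \left(-460 + 732\right)\right)^{2} = \left(-682 + \left(786 - 112\right) \left(-460 + 732\right)\right)^{2} = \left(-682 + \left(786 - 112\right) 272\right)^{2} = \left(-682 + 674 \cdot 272\right)^{2} = \left(-682 + 183328\right)^{2} = 182646^{2} = 33359561316$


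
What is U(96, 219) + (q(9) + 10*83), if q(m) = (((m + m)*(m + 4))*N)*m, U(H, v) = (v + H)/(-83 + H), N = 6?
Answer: 175373/13 ≈ 13490.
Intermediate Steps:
U(H, v) = (H + v)/(-83 + H)
q(m) = 12*m²*(4 + m) (q(m) = (((m + m)*(m + 4))*6)*m = (((2*m)*(4 + m))*6)*m = ((2*m*(4 + m))*6)*m = (12*m*(4 + m))*m = 12*m²*(4 + m))
U(96, 219) + (q(9) + 10*83) = (96 + 219)/(-83 + 96) + (12*9²*(4 + 9) + 10*83) = 315/13 + (12*81*13 + 830) = (1/13)*315 + (12636 + 830) = 315/13 + 13466 = 175373/13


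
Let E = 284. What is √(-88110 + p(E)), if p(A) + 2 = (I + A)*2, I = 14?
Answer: 6*I*√2431 ≈ 295.83*I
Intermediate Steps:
p(A) = 26 + 2*A (p(A) = -2 + (14 + A)*2 = -2 + (28 + 2*A) = 26 + 2*A)
√(-88110 + p(E)) = √(-88110 + (26 + 2*284)) = √(-88110 + (26 + 568)) = √(-88110 + 594) = √(-87516) = 6*I*√2431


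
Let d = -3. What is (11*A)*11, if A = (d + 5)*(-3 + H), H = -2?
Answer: -1210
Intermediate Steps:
A = -10 (A = (-3 + 5)*(-3 - 2) = 2*(-5) = -10)
(11*A)*11 = (11*(-10))*11 = -110*11 = -1210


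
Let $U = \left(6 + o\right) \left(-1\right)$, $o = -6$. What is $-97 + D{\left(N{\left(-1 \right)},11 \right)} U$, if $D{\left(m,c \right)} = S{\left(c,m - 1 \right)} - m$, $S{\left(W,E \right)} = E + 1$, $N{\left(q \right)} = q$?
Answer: $-97$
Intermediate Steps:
$S{\left(W,E \right)} = 1 + E$
$D{\left(m,c \right)} = 0$ ($D{\left(m,c \right)} = \left(1 + \left(m - 1\right)\right) - m = \left(1 + \left(-1 + m\right)\right) - m = m - m = 0$)
$U = 0$ ($U = \left(6 - 6\right) \left(-1\right) = 0 \left(-1\right) = 0$)
$-97 + D{\left(N{\left(-1 \right)},11 \right)} U = -97 + 0 \cdot 0 = -97 + 0 = -97$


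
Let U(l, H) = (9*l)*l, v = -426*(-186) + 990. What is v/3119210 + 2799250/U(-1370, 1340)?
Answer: 100866342071/526900072410 ≈ 0.19143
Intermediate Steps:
v = 80226 (v = 79236 + 990 = 80226)
U(l, H) = 9*l²
v/3119210 + 2799250/U(-1370, 1340) = 80226/3119210 + 2799250/((9*(-1370)²)) = 80226*(1/3119210) + 2799250/((9*1876900)) = 40113/1559605 + 2799250/16892100 = 40113/1559605 + 2799250*(1/16892100) = 40113/1559605 + 55985/337842 = 100866342071/526900072410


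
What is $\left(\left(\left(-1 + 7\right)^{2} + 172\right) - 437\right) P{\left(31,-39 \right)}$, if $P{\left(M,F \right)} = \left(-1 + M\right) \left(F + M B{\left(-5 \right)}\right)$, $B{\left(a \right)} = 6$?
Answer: $-1009890$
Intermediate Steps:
$P{\left(M,F \right)} = \left(-1 + M\right) \left(F + 6 M\right)$ ($P{\left(M,F \right)} = \left(-1 + M\right) \left(F + M 6\right) = \left(-1 + M\right) \left(F + 6 M\right)$)
$\left(\left(\left(-1 + 7\right)^{2} + 172\right) - 437\right) P{\left(31,-39 \right)} = \left(\left(\left(-1 + 7\right)^{2} + 172\right) - 437\right) \left(\left(-1\right) \left(-39\right) - 186 + 6 \cdot 31^{2} - 1209\right) = \left(\left(6^{2} + 172\right) - 437\right) \left(39 - 186 + 6 \cdot 961 - 1209\right) = \left(\left(36 + 172\right) - 437\right) \left(39 - 186 + 5766 - 1209\right) = \left(208 - 437\right) 4410 = \left(-229\right) 4410 = -1009890$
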